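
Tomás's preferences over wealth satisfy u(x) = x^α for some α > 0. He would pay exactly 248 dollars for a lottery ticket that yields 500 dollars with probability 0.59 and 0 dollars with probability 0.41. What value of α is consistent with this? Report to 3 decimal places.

α ≈ 0.752

Since u(0) = 0, the lottery's EU is 0.59·500^α.
Indifference: 248^α = 0.59·500^α, so (248/500)^α = 0.59.
Take logs: α = ln 0.59 / ln(248/500) ≈ 0.75249.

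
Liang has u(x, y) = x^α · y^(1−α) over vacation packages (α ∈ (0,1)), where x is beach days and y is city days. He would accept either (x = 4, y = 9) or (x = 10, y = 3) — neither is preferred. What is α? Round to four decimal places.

α ≈ 0.5452

The Cobb–Douglas utilities coincide, so 4^α·9^(1−α) = 10^α·3^(1−α).
(4/10)^α = (3/9)^(1−α); take logs: α·ln(4/10) = (1−α)·ln(3/9), i.e. α·-0.9162907 = (1−α)·-1.0986123.
With A = -0.9162907 and B = -1.0986123: α·A = (1−α)·B, so α = B/(A+B) = -1.0986123/-2.0149030 ≈ 0.5452.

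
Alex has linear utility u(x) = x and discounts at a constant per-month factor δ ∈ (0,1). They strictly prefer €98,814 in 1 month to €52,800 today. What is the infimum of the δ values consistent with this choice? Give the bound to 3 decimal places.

δ > 0.534

Under u(x) = x this choice says 52800 < δ·98814.
Dividing through by 98814 gives δ > 0.53434.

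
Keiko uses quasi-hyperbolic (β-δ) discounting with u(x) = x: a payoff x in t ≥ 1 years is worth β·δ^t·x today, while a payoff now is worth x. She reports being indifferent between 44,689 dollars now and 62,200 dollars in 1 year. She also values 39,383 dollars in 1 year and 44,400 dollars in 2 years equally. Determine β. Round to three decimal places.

The second indifference involves only future payoffs, so β cancels: β·δ^1·39383 = β·δ^2·44400, giving δ = 39383/44400 = 0.88700.
The first indifference: 44689 = β·δ·62200, so β = 44689/(δ·62200) = 44689/(0.88700·62200) ≈ 0.810.

β ≈ 0.810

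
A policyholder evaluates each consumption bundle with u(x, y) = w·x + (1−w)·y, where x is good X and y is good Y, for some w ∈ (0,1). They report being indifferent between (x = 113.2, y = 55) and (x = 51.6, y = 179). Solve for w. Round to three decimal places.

w = 0.668

u(113.2,55) = u(51.6,179) means w·113.2 + (1−w)·55 = w·51.6 + (1−w)·179.
w·(113.2−51.6) = (1−w)·(179−55), i.e. w·61.6 = (1−w)·124.
The marginal rate of substitution is 124/61.6, so w = 124/(61.6+124) = 0.668.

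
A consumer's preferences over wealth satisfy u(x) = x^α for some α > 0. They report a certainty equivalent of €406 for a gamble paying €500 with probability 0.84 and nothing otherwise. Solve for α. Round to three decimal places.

α ≈ 0.837

Since u(0) = 0, the lottery's EU is 0.84·500^α.
Equating: 406^α = 0.84·500^α, i.e. 0.8120^α = 0.84.
Taking logs: α·ln(406/500) = ln(0.84), so α = -0.174353 / -0.208255 ≈ 0.837.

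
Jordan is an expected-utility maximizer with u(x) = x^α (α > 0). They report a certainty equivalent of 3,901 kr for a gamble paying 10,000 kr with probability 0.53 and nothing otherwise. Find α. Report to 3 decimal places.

α ≈ 0.674

Since u(0) = 0, the lottery's EU is 0.53·10000^α.
Equating: 3901^α = 0.53·10000^α, i.e. 0.3901^α = 0.53.
Take logs: α = ln 0.53 / ln(3901/10000) ≈ 0.67443.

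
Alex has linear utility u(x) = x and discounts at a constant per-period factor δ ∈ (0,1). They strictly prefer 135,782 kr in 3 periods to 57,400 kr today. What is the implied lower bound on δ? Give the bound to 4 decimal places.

Comparing present values: 57400 < δ^3·135782.
So δ^3 > 57400/135782 = 0.42274; taking the cube root of both positive sides preserves the inequality.
δ > (57400/135782)^(1/3) ≈ 0.7505.

δ > 0.7505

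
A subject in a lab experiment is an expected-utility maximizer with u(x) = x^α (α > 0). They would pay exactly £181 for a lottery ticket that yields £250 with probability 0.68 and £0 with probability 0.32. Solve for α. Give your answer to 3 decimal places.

The lottery's expected utility is 0.68·u(250) + 0.32·u(0) = 0.68·250^α (since u(0) = 0 for α > 0).
Setting u(181) equal to that: 181^α = 0.68·250^α ⇒ (181/250)^α = 0.68.
Taking logs: α·ln(181/250) = ln(0.68), so α = -0.385662 / -0.322964 ≈ 1.194.

α ≈ 1.194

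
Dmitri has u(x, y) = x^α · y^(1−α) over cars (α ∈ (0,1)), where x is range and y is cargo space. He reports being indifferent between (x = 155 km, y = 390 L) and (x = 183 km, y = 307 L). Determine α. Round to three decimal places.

Set the two utilities equal: 155^α·390^(1−α) = 183^α·307^(1−α).
Rearrange to (155/183)^α = (307/390)^(1−α) and take logs: α·-0.166061 = (1−α)·-0.239299.
So α/(1−α) = (-0.239299)/(-0.166061) = 1.441031, and α = 1.441031/2.441031 ≈ 0.590.

α ≈ 0.590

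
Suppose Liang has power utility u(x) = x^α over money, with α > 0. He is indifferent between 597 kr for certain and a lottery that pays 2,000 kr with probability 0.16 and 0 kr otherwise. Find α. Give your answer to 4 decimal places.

Since u(0) = 0, the lottery's EU is 0.16·2000^α.
Setting u(597) equal to that: 597^α = 0.16·2000^α ⇒ (597/2000)^α = 0.16.
Take logs: α = ln 0.16 / ln(597/2000) ≈ 1.515801.

α ≈ 1.5158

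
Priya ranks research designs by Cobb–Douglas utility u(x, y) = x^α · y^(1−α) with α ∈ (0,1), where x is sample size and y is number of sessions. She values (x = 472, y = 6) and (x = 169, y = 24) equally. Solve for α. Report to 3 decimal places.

α ≈ 0.574

Indifference: 472^α · 6^(1−α) = 169^α · 24^(1−α).
Taking logs: α·ln 472 + (1−α)·ln 6 = α·ln 169 + (1−α)·ln 24, i.e. α·1.027080 = (1−α)·1.386294.
With A = 1.027080 and B = 1.386294: α·A = (1−α)·B, so α = B/(A+B) = 1.386294/2.413374 ≈ 0.574.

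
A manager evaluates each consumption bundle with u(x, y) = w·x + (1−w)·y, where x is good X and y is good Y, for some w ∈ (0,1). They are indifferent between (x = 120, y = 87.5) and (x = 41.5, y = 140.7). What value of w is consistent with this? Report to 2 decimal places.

w = 0.40

Equating utilities: w·120 + (1−w)·87.5 = w·41.5 + (1−w)·140.7.
Rearranging, 78.5·w − 53.2·(1−w) = 0.
So w/(1−w) = 53.2/78.5 = 0.6777, giving w = 53.2/(78.5+53.2) = 0.40.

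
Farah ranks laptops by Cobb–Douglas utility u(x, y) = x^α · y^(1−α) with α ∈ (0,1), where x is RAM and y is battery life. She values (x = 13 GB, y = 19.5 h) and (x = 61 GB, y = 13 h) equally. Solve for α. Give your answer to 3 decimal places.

The Cobb–Douglas utilities coincide, so 13^α·19.5^(1−α) = 61^α·13^(1−α).
(13/61)^α = (13/19.5)^(1−α); take logs: α·ln(13/61) = (1−α)·ln(13/19.5), i.e. α·-1.545925 = (1−α)·-0.405465.
So α/(1−α) = (-0.405465)/(-1.545925) = 0.262280, and α = 0.262280/1.262280 ≈ 0.208.

α ≈ 0.208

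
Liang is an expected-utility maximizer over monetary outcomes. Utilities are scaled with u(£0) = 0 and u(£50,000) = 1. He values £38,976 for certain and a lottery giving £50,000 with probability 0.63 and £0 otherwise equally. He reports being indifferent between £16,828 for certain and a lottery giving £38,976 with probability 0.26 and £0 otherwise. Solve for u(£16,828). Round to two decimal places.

0.16

The first gamble pins u(£38,976): it must equal 0.63·1 + 0.37·0 = 0.63.
The second indifference gives u(£16,828) = 0.26·u(£38,976) + 0.74·u(£0) = 0.26·0.63 + 0.74·0.00 = 0.1638.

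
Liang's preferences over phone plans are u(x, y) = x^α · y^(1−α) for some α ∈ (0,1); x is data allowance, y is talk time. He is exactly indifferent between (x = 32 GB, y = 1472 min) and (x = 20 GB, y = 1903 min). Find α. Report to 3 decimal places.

α ≈ 0.353

Indifference: 32^α · 1472^(1−α) = 20^α · 1903^(1−α).
(32/20)^α = (1903/1472)^(1−α); take logs: α·ln(32/20) = (1−α)·ln(1903/1472), i.e. α·0.470004 = (1−α)·0.256810.
With A = 0.470004 and B = 0.256810: α·A = (1−α)·B, so α = B/(A+B) = 0.256810/0.726814 ≈ 0.353.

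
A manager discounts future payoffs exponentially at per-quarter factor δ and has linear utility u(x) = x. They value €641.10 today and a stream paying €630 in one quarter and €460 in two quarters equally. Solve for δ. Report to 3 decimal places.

Equating present values: 641.10 = 630δ + 460δ².
Rearranged: 460δ² + 630δ − 641.10 = 0.
By the quadratic formula (taking the positive root), δ = (−630 + √1576524.00) / 920 ≈ 0.680.

δ ≈ 0.680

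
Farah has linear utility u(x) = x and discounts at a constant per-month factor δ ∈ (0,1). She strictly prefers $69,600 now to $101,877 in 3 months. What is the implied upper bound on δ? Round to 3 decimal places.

δ < 0.881

Comparing present values: 69600 > δ^3·101877.
Hence δ^3 < 69600/101877 = 0.68318, and x ↦ x^(1/3) is increasing on (0,∞).
δ < (69600/101877)^(1/3) ≈ 0.881.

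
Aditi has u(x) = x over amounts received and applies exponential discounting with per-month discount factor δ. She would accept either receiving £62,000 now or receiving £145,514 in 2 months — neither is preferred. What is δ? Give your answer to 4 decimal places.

δ ≈ 0.6527

The payoff in 2 months is discounted by δ^2, so u(62000) = δ^2·u(145514) and δ^2 = u(62000)/u(145514).
With u(x) = x: δ^2 = 62000/145514 = 0.42608.
So δ = 0.42608^(1/2) ≈ 0.6527.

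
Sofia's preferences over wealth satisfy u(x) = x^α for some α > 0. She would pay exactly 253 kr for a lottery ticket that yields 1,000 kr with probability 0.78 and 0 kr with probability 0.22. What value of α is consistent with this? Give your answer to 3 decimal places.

EU(lottery) = 0.78·1000^α + 0.22·0 = 0.78·1000^α.
Equating: 253^α = 0.78·1000^α, i.e. 0.2530^α = 0.78.
α = ln(0.78) / ln(253/1000) = -0.248461/-1.374366 ≈ 0.181.

α ≈ 0.181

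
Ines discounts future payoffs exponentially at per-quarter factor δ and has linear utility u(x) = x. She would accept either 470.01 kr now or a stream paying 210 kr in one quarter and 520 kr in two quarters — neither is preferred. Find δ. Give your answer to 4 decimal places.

δ ≈ 0.7700

Present value of the stream is 210·δ + 520·δ². Indifference gives 210δ + 520δ² = 470.01.
So 520δ² + 210δ − 470.01 = 0.
By the quadratic formula (taking the positive root), δ = (−210 + √1021720.80) / 1040 ≈ 0.7700.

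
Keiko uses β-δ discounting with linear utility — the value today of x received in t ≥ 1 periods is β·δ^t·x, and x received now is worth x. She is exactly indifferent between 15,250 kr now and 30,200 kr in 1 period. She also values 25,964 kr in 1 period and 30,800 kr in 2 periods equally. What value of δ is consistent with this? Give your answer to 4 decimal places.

δ ≈ 0.8430

The second indifference involves only future payoffs, so β cancels: β·δ^1·25964 = β·δ^2·30800, giving δ = 25964/30800 = 0.84299.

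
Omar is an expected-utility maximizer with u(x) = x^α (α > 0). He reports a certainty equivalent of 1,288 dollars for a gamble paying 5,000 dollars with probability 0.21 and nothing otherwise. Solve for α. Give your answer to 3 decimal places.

Since u(0) = 0, the lottery's EU is 0.21·5000^α.
Indifference: 1288^α = 0.21·5000^α, so (1288/5000)^α = 0.21.
α = ln(0.21) / ln(1288/5000) = -1.560648/-1.356347 ≈ 1.151.

α ≈ 1.151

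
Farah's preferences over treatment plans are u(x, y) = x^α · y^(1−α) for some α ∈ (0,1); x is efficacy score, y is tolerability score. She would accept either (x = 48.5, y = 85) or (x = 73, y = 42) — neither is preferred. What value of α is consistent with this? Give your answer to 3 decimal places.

Set the two utilities equal: 48.5^α·85^(1−α) = 73^α·42^(1−α).
Rearrange to (48.5/73)^α = (42/85)^(1−α) and take logs: α·-0.408896 = (1−α)·-0.704982.
Thus α·(-1.113878) = -0.704982, so α = -0.704982/-1.113878 ≈ 0.633.

α ≈ 0.633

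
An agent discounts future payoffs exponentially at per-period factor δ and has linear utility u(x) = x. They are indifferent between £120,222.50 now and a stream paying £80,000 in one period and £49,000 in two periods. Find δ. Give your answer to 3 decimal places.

Present value of the stream is 80000·δ + 49000·δ². Indifference gives 80000δ + 49000δ² = 120222.50.
Rearranged: 49000δ² + 80000δ − 120222.50 = 0.
The positive root is δ = [−80000 + √(80000² + 4·49000·120222.50)] / (2·49000) = (−80000 + 173100.000)/98000 ≈ 0.950.

δ ≈ 0.950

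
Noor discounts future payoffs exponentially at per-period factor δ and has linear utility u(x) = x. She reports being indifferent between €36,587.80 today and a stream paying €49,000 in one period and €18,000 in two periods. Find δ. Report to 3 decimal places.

δ ≈ 0.610

Present value of the stream is 49000·δ + 18000·δ². Indifference gives 49000δ + 18000δ² = 36587.80.
So 18000δ² + 49000δ − 36587.80 = 0.
By the quadratic formula (taking the positive root), δ = (−49000 + √5035321600.00) / 36000 ≈ 0.610.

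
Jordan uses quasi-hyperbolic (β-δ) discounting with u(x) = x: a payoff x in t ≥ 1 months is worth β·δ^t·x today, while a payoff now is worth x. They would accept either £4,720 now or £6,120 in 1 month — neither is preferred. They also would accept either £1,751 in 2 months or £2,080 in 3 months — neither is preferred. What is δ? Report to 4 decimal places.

Both payoffs in the second observation are in the future, so β drops out: δ^2·1751 = δ^3·2080 ⇒ δ = 1751/2080 = 0.84183.

δ ≈ 0.8418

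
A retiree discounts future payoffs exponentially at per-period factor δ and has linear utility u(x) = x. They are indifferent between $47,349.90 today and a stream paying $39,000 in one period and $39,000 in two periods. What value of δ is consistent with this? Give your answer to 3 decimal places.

δ ≈ 0.710

Present value of the stream is 39000·δ + 39000·δ². Indifference gives 39000δ + 39000δ² = 47349.90.
Rearranged: 39000δ² + 39000δ − 47349.90 = 0.
δ = (−39000 + √(39000² + 4·39000·47349.90)) / (2·39000) = (−39000 + √8907584400.00) / 78000 ≈ 0.710.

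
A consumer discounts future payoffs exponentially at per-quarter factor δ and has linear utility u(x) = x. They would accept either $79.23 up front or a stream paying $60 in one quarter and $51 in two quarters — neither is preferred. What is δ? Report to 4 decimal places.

Present value of the stream is 60·δ + 51·δ². Indifference gives 60δ + 51δ² = 79.23.
So 51δ² + 60δ − 79.23 = 0.
δ = (−60 + √(60² + 4·51·79.23)) / (2·51) = (−60 + √19762.92) / 102 ≈ 0.7900.

δ ≈ 0.7900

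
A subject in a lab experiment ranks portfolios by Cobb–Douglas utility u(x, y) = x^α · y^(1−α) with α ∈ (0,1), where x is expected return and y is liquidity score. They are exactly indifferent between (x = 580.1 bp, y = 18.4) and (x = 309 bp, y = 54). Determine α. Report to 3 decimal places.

The Cobb–Douglas utilities coincide, so 580.1^α·18.4^(1−α) = 309^α·54^(1−α).
Rearrange to (580.1/309)^α = (54/18.4)^(1−α) and take logs: α·0.629859 = (1−α)·1.076633.
Thus α·(1.706492) = 1.076633, so α = 1.076633/1.706492 ≈ 0.631.

α ≈ 0.631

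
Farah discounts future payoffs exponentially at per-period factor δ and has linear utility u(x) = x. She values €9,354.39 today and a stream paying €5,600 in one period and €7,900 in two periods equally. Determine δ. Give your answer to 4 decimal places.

δ ≈ 0.7900

Equating present values: 9354.39 = 5600δ + 7900δ².
Rearranged: 7900δ² + 5600δ − 9354.39 = 0.
The positive root is δ = [−5600 + √(5600² + 4·7900·9354.39)] / (2·7900) = (−5600 + 18082.000)/15800 ≈ 0.7900.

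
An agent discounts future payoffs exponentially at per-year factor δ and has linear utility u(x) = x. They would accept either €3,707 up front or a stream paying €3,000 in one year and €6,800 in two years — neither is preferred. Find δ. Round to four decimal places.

δ ≈ 0.5500

Equating present values: 3707 = 3000δ + 6800δ².
Rearranged: 6800δ² + 3000δ − 3707 = 0.
The positive root is δ = [−3000 + √(3000² + 4·6800·3707)] / (2·6800) = (−3000 + 10480.000)/13600 ≈ 0.5500.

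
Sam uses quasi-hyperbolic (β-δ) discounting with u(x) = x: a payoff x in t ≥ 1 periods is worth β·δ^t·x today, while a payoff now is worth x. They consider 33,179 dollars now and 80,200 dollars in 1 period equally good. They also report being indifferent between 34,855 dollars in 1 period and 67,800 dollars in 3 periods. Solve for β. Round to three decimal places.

The second indifference involves only future payoffs, so β cancels: β·δ^1·34855 = β·δ^3·67800, giving δ^2 = 34855/67800 = 0.51409, so δ = 0.71700.
Substituting δ into 33179 = β·δ·80200: β = 33179/(57503.207) ≈ 0.577.

β ≈ 0.577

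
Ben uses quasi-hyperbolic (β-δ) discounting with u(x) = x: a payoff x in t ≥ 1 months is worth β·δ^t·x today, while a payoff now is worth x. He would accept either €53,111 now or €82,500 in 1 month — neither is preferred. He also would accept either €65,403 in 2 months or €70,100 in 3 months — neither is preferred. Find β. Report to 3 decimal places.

From the later pair, β·δ^2·65403 = β·δ^3·70100; dividing through, δ = 65403/70100 = 0.93300.
Substituting δ into 53111 = β·δ·82500: β = 53111/(76972.147) ≈ 0.690.

β ≈ 0.690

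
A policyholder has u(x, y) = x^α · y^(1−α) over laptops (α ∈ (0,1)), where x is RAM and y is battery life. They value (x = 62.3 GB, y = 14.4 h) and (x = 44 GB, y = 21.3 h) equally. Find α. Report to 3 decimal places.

α ≈ 0.530

Set the two utilities equal: 62.3^α·14.4^(1−α) = 44^α·21.3^(1−α).
(62.3/44)^α = (21.3/14.4)^(1−α); take logs: α·ln(62.3/44) = (1−α)·ln(21.3/14.4), i.e. α·0.347772 = (1−α)·0.391479.
So α/(1−α) = (0.391479)/(0.347772) = 1.125677, and α = 1.125677/2.125677 ≈ 0.530.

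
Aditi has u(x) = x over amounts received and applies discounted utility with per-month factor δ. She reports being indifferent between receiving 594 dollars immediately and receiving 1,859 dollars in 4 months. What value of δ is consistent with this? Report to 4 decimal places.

Equating discounted utilities: u(594) = δ^4·u(1859) ⇒ δ^4 = u(594)/u(1859).
With u(x) = x: δ^4 = 594/1859 = 0.31953.
Taking the 4th root: δ = 0.31953^(1/4) ≈ 0.7518.

δ ≈ 0.7518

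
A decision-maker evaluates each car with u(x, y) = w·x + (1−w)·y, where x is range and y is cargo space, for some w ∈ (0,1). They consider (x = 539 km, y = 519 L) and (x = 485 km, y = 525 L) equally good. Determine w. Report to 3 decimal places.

w = 0.100

Indifference: w·539 + (1−w)·519 = w·485 + (1−w)·525.
w·(539−485) = (1−w)·(525−519), i.e. w·54 = (1−w)·6.
Hence w = 6/(54+6) = 6/60 = 0.100.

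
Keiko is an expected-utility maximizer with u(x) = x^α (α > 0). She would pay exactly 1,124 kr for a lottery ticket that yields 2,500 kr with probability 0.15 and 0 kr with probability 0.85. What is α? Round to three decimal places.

The lottery's expected utility is 0.15·u(2500) + 0.85·u(0) = 0.15·2500^α (since u(0) = 0 for α > 0).
Indifference: 1124^α = 0.15·2500^α, so (1124/2500)^α = 0.15.
Taking logs: α·ln(1124/2500) = ln(0.15), so α = -1.897120 / -0.799397 ≈ 2.373.

α ≈ 2.373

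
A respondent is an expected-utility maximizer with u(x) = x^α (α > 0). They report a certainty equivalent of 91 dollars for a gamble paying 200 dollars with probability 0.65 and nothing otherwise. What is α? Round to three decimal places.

α ≈ 0.547

EU(lottery) = 0.65·200^α + 0.35·0 = 0.65·200^α.
Setting u(91) equal to that: 91^α = 0.65·200^α ⇒ (91/200)^α = 0.65.
Taking logs: α·ln(91/200) = ln(0.65), so α = -0.430783 / -0.787458 ≈ 0.547.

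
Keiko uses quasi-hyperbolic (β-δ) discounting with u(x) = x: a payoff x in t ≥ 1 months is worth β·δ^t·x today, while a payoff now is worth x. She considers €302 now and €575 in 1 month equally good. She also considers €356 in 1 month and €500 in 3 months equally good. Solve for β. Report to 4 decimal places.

β ≈ 0.6224

Both payoffs in the second observation are in the future, so β drops out: δ^1·356 = δ^3·500 ⇒ δ^2 = 356/500 = 0.71200, so δ = 0.84380.
The first indifference: 302 = β·δ·575, so β = 302/(δ·575) = 302/(0.84380·575) ≈ 0.6224.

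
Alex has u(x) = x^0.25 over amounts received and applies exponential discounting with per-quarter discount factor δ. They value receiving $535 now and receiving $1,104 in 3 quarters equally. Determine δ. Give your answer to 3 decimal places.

Equating discounted utilities: u(535) = δ^3·u(1104) ⇒ δ^3 = u(535)/u(1104).
Since u(x) = x^0.25, δ^3 = (535/1104)^0.25 = 0.48460^0.25 = 0.83435.
Taking the cube root: δ = 0.83435^(1/3) ≈ 0.941.

δ ≈ 0.941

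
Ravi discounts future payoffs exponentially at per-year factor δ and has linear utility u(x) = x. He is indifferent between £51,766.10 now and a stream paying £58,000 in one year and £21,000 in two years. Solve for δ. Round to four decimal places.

δ ≈ 0.7100

Equating present values: 51766.10 = 58000δ + 21000δ².
So 21000δ² + 58000δ − 51766.10 = 0.
By the quadratic formula (taking the positive root), δ = (−58000 + √7712352400.00) / 42000 ≈ 0.7100.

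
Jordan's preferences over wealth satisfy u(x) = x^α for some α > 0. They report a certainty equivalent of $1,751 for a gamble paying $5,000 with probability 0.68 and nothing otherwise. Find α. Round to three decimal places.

EU(lottery) = 0.68·5000^α + 0.32·0 = 0.68·5000^α.
Setting u(1751) equal to that: 1751^α = 0.68·5000^α ⇒ (1751/5000)^α = 0.68.
Take logs: α = ln 0.68 / ln(1751/5000) ≈ 0.36756.

α ≈ 0.368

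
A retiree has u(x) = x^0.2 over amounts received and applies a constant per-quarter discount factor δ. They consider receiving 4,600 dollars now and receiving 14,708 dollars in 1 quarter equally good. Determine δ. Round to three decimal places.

δ ≈ 0.793

Indifference means u(4600) = δ · u(14708), so δ = u(4600)/u(14708).
Since u(x) = x^0.2, δ = (4600/14708)^0.2 = 0.31275^0.2 = 0.79258.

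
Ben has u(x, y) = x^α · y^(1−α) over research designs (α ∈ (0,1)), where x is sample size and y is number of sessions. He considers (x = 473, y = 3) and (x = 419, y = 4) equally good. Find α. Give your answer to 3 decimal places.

Indifference: 473^α · 3^(1−α) = 419^α · 4^(1−α).
(473/419)^α = (4/3)^(1−α); take logs: α·ln(473/419) = (1−α)·ln(4/3), i.e. α·0.121224 = (1−α)·0.287682.
With A = 0.121224 and B = 0.287682: α·A = (1−α)·B, so α = B/(A+B) = 0.287682/0.408906 ≈ 0.704.

α ≈ 0.704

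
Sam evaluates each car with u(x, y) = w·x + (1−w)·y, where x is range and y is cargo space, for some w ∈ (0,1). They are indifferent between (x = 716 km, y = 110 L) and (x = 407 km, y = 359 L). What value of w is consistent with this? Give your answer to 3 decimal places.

w = 0.446

Equating utilities: w·716 + (1−w)·110 = w·407 + (1−w)·359.
Rearranging, 309·w − 249·(1−w) = 0.
The marginal rate of substitution is 249/309, so w = 249/(309+249) = 0.446.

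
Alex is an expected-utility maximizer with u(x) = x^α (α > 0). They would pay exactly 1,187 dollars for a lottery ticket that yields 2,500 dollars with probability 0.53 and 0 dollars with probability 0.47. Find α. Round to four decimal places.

EU(lottery) = 0.53·2500^α + 0.47·0 = 0.53·2500^α.
Equating: 1187^α = 0.53·2500^α, i.e. 0.4748^α = 0.53.
α = ln(0.53) / ln(1187/2500) = -0.6348783/-0.7448616 ≈ 0.8523.

α ≈ 0.8523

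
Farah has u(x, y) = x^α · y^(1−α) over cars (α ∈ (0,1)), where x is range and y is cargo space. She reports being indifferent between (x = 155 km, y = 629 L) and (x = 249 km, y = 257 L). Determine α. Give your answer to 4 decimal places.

α ≈ 0.6538

The Cobb–Douglas utilities coincide, so 155^α·629^(1−α) = 249^α·257^(1−α).
Rearrange to (155/249)^α = (257/629)^(1−α) and take logs: α·-0.4740278 = (1−α)·-0.8950552.
Thus α·(-1.3690830) = -0.8950552, so α = -0.8950552/-1.3690830 ≈ 0.6538.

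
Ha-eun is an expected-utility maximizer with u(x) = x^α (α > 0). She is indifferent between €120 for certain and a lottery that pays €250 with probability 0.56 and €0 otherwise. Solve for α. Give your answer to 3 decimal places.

The lottery's expected utility is 0.56·u(250) + 0.44·u(0) = 0.56·250^α (since u(0) = 0 for α > 0).
Indifference: 120^α = 0.56·250^α, so (120/250)^α = 0.56.
Taking logs: α·ln(120/250) = ln(0.56), so α = -0.579818 / -0.733969 ≈ 0.790.

α ≈ 0.790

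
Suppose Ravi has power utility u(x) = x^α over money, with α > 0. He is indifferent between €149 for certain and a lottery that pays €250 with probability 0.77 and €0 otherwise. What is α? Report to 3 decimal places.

Since u(0) = 0, the lottery's EU is 0.77·250^α.
Indifference: 149^α = 0.77·250^α, so (149/250)^α = 0.77.
Taking logs: α·ln(149/250) = ln(0.77), so α = -0.261365 / -0.517515 ≈ 0.505.

α ≈ 0.505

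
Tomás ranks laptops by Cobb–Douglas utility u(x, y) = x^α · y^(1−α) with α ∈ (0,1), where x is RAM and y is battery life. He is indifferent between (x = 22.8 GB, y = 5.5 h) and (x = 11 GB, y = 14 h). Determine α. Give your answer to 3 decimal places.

α ≈ 0.562

Indifference: 22.8^α · 5.5^(1−α) = 11^α · 14^(1−α).
Taking logs: α·ln 22.8 + (1−α)·ln 5.5 = α·ln 11 + (1−α)·ln 14, i.e. α·0.728865 = (1−α)·0.934309.
Thus α·(1.663174) = 0.934309, so α = 0.934309/1.663174 ≈ 0.562.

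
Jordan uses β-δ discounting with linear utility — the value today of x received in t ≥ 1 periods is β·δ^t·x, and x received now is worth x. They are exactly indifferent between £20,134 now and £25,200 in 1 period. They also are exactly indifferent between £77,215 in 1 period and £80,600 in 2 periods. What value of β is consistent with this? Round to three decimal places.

Both payoffs in the second observation are in the future, so β drops out: δ^1·77215 = δ^2·80600 ⇒ δ = 77215/80600 = 0.95800.
The first indifference: 20134 = β·δ·25200, so β = 20134/(δ·25200) = 20134/(0.95800·25200) ≈ 0.834.

β ≈ 0.834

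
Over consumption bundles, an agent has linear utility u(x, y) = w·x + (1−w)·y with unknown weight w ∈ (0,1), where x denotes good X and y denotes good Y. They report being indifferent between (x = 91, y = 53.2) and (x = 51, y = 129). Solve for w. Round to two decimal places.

w = 0.65

Indifference: w·91 + (1−w)·53.2 = w·51 + (1−w)·129.
w·(91−51) = (1−w)·(129−53.2), i.e. w·40 = (1−w)·75.8.
The marginal rate of substitution is 75.8/40, so w = 75.8/(40+75.8) = 0.65.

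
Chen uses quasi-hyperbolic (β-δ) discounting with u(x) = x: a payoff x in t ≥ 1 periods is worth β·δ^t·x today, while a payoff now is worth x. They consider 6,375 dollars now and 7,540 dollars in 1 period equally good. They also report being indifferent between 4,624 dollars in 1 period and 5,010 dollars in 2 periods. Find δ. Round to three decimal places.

δ ≈ 0.923

Both payoffs in the second observation are in the future, so β drops out: δ^1·4624 = δ^2·5010 ⇒ δ = 4624/5010 = 0.92295.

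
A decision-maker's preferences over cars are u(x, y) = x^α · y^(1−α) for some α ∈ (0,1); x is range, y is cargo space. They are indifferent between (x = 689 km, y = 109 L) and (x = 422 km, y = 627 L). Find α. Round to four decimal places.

α ≈ 0.7811

The Cobb–Douglas utilities coincide, so 689^α·109^(1−α) = 422^α·627^(1−α).
Rearrange to (689/422)^α = (627/109)^(1−α) and take logs: α·0.4902360 = (1−α)·1.7495987.
So α/(1−α) = (1.7495987)/(0.4902360) = 3.5688907, and α = 3.5688907/4.5688907 ≈ 0.7811.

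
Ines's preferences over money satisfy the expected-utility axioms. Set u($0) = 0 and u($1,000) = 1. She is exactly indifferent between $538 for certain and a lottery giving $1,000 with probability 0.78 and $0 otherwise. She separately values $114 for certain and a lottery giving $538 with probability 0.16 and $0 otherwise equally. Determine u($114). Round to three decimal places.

0.125

The first gamble pins u($538): it must equal 0.78·1 + 0.22·0 = 0.78.
Chaining: u($114) = 0.16·0.78 + 0.84·0.00 = 0.1248.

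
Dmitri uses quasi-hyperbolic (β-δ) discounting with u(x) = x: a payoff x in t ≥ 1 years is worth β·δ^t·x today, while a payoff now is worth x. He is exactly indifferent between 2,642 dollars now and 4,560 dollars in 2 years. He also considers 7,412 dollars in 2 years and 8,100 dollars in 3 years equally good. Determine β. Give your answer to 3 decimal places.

Both payoffs in the second observation are in the future, so β drops out: δ^2·7412 = δ^3·8100 ⇒ δ = 7412/8100 = 0.91506.
Now use the now-vs-future pair: 2642 = β·δ^2·4560 gives β = 2642/(0.83734·4560) ≈ 0.692.

β ≈ 0.692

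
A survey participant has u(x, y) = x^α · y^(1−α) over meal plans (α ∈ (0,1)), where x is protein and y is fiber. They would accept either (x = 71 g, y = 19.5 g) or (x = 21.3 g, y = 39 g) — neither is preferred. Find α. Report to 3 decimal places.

Indifference: 71^α · 19.5^(1−α) = 21.3^α · 39^(1−α).
(71/21.3)^α = (39/19.5)^(1−α); take logs: α·ln(71/21.3) = (1−α)·ln(39/19.5), i.e. α·1.203973 = (1−α)·0.693147.
With A = 1.203973 and B = 0.693147: α·A = (1−α)·B, so α = B/(A+B) = 0.693147/1.897120 ≈ 0.365.

α ≈ 0.365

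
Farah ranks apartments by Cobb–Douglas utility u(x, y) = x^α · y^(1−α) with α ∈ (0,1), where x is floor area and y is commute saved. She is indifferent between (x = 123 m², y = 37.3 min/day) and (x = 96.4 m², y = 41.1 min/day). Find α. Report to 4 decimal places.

Indifference: 123^α · 37.3^(1−α) = 96.4^α · 41.1^(1−α).
Rearrange to (123/96.4)^α = (41.1/37.3)^(1−α) and take logs: α·0.2436782 = (1−α)·0.0970148.
Thus α·(0.3406930) = 0.0970148, so α = 0.0970148/0.3406930 ≈ 0.2848.

α ≈ 0.2848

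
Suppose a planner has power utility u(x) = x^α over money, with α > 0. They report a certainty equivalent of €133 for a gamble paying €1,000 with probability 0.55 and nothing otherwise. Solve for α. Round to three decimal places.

The lottery's expected utility is 0.55·u(1000) + 0.45·u(0) = 0.55·1000^α (since u(0) = 0 for α > 0).
Equating: 133^α = 0.55·1000^α, i.e. 0.1330^α = 0.55.
α = ln(0.55) / ln(133/1000) = -0.597837/-2.017406 ≈ 0.296.

α ≈ 0.296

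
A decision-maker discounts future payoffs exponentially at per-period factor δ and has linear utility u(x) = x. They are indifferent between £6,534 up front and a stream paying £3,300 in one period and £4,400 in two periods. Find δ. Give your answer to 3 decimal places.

δ ≈ 0.900

Present value of the stream is 3300·δ + 4400·δ². Indifference gives 3300δ + 4400δ² = 6534.
Rearranged: 4400δ² + 3300δ − 6534 = 0.
By the quadratic formula (taking the positive root), δ = (−3300 + √125888400.00) / 8800 ≈ 0.900.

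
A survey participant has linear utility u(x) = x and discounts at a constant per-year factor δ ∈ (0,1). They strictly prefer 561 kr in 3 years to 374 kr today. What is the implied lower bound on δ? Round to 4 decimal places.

Under u(x) = x this choice says 374 < δ^3·561.
Dividing by 561: δ^3 > 0.66667. Both sides are positive, so the cube root keeps the direction.
δ > 0.66667^(1/3) = 0.8736.

δ > 0.8736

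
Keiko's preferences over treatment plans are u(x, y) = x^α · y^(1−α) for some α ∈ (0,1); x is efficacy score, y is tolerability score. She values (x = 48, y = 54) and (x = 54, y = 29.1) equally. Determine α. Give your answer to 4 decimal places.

The Cobb–Douglas utilities coincide, so 48^α·54^(1−α) = 54^α·29.1^(1−α).
(48/54)^α = (29.1/54)^(1−α); take logs: α·ln(48/54) = (1−α)·ln(29.1/54), i.e. α·-0.1177830 = (1−α)·-0.6182459.
So α/(1−α) = (-0.6182459)/(-0.1177830) = 5.2490249, and α = 5.2490249/6.2490249 ≈ 0.8400.

α ≈ 0.8400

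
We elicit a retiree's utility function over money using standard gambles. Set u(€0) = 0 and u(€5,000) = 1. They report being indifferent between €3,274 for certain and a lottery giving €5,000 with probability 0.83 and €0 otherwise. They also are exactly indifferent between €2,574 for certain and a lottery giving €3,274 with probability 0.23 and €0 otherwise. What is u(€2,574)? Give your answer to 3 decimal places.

0.191

From the first indifference, u(€3,274) = 0.83·u(€5,000) + 0.17·u(€0) = 0.83·1 + 0.17·0 = 0.83.
Then u(€2,574) = 0.23·u(€3,274) + 0.77·u(€0) = 0.23·0.83 + 0.77·0.00 = 0.1909.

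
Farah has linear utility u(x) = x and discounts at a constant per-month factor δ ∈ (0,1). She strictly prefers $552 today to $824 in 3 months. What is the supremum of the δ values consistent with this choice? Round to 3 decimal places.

δ < 0.875

Comparing present values: 552 > δ^3·824.
Dividing by 824: δ^3 < 0.66990. Both sides are positive, so the cube root keeps the direction.
δ < 0.66990^(1/3) = 0.875.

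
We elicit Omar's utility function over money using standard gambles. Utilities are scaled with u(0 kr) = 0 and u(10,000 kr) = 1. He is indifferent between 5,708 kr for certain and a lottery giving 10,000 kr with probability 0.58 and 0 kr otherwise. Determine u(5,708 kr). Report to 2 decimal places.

u(5,708 kr) equals the lottery's expected utility: 0.58·1 + 0.42·0 = 0.58.

0.58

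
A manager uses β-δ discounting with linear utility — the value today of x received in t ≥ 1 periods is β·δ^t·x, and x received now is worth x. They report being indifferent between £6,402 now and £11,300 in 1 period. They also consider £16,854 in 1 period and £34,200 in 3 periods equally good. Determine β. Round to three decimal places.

The second indifference involves only future payoffs, so β cancels: β·δ^1·16854 = β·δ^3·34200, giving δ^2 = 16854/34200 = 0.49281, so δ = 0.70200.
Now use the now-vs-future pair: 6402 = β·δ·11300 gives β = 6402/(0.70200·11300) ≈ 0.807.

β ≈ 0.807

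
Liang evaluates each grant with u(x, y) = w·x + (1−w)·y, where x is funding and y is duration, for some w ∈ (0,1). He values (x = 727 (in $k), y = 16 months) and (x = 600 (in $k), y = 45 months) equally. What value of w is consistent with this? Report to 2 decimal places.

u(727,16) = u(600,45) means w·727 + (1−w)·16 = w·600 + (1−w)·45.
Rearranging, 127·w − 29·(1−w) = 0.
The marginal rate of substitution is 29/127, so w = 29/(127+29) = 0.19.

w = 0.19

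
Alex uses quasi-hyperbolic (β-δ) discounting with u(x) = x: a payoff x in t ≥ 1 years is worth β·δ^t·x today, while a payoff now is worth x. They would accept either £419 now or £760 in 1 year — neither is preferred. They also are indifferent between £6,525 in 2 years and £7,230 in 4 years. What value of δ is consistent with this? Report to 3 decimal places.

Both payoffs in the second observation are in the future, so β drops out: δ^2·6525 = δ^4·7230 ⇒ δ^2 = 6525/7230 = 0.90249, so δ = 0.94999.

δ ≈ 0.950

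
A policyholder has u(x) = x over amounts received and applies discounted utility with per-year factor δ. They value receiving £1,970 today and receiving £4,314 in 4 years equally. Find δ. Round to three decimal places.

δ ≈ 0.822

Indifference means u(1970) = δ^4 · u(4314), so δ^4 = u(1970)/u(4314).
With u(x) = x: δ^4 = 1970/4314 = 0.45665.
Hence δ = (0.45665)^(1/4) = 0.82205.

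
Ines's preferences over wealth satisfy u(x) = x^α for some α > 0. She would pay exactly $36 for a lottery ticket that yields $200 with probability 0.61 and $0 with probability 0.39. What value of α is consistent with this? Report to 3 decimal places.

α ≈ 0.288

Since u(0) = 0, the lottery's EU is 0.61·200^α.
Indifference: 36^α = 0.61·200^α, so (36/200)^α = 0.61.
Take logs: α = ln 0.61 / ln(36/200) ≈ 0.28825.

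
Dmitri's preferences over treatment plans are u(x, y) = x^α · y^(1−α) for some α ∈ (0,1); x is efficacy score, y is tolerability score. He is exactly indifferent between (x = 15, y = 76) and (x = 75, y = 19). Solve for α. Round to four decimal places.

α ≈ 0.4628

The Cobb–Douglas utilities coincide, so 15^α·76^(1−α) = 75^α·19^(1−α).
Taking logs: α·ln 15 + (1−α)·ln 76 = α·ln 75 + (1−α)·ln 19, i.e. α·-1.6094379 = (1−α)·-1.3862944.
Thus α·(-2.9957323) = -1.3862944, so α = -1.3862944/-2.9957323 ≈ 0.4628.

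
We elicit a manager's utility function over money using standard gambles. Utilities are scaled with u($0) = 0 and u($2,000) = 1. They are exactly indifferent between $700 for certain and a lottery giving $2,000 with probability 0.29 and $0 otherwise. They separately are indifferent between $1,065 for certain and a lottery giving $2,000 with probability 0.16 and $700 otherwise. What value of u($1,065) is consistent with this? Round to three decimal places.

0.404

From the first indifference, u($700) = 0.29·u($2,000) + 0.71·u($0) = 0.29·1 + 0.71·0 = 0.29.
The second indifference gives u($1,065) = 0.16·u($2,000) + 0.84·u($700) = 0.16·1.00 + 0.84·0.29 = 0.4036.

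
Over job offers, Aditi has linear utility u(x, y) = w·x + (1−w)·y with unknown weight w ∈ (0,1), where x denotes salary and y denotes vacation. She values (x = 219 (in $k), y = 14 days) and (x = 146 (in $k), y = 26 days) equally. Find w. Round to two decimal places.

Equating utilities: w·219 + (1−w)·14 = w·146 + (1−w)·26.
w·(219−146) = (1−w)·(26−14), i.e. w·73 = (1−w)·12.
So w/(1−w) = 12/73 = 0.1644, giving w = 12/(73+12) = 0.14.

w = 0.14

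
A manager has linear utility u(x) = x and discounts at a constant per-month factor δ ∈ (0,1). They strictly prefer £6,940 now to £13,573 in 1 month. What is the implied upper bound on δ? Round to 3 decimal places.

δ < 0.511

Under u(x) = x this choice says 6940 > δ·13573.
Dividing through by 13573 gives δ < 0.51131.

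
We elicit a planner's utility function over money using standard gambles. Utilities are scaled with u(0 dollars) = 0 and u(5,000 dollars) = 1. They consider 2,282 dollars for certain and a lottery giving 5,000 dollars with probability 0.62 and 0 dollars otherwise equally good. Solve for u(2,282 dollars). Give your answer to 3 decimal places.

0.620

By the standard-gamble method, u(2,282 dollars) is just the indifference probability on the best outcome: 0.62.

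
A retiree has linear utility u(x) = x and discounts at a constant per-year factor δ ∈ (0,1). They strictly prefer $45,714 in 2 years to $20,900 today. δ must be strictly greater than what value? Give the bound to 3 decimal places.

Comparing present values: 20900 < δ^2·45714.
Dividing by 45714: δ^2 > 0.45719. Both sides are positive, so the square root keeps the direction.
δ > (20900/45714)^(1/2) ≈ 0.676.

δ > 0.676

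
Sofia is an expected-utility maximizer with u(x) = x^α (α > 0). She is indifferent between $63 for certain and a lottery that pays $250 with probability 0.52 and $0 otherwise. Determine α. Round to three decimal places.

EU(lottery) = 0.52·250^α + 0.48·0 = 0.52·250^α.
Equating: 63^α = 0.52·250^α, i.e. 0.2520^α = 0.52.
Take logs: α = ln 0.52 / ln(63/250) ≈ 0.47444.

α ≈ 0.474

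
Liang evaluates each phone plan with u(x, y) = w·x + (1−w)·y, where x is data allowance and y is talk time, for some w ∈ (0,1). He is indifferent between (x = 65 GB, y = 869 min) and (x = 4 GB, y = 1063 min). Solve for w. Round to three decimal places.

w = 0.761

Indifference: w·65 + (1−w)·869 = w·4 + (1−w)·1063.
Collecting terms: w·61 = (1−w)·194.
The marginal rate of substitution is 194/61, so w = 194/(61+194) = 0.761.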